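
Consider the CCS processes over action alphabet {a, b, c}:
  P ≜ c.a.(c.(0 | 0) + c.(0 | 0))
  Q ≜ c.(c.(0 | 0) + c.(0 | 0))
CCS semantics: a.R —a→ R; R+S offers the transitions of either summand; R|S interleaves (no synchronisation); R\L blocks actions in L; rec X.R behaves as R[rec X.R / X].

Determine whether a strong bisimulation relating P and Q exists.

Reachable graph of P (4 states):
  u0 = c.a.(c.(0 | 0) + c.(0 | 0)) → -c-> u1
  u1 = a.(c.(0 | 0) + c.(0 | 0)) → -a-> u2
  u2 = c.(0 | 0) + c.(0 | 0) → -c-> u3
  u3 = 0 | 0 → deadlocked
Reachable graph of Q (3 states):
  v0 = c.(c.(0 | 0) + c.(0 | 0)) → -c-> v1
  v1 = c.(0 | 0) + c.(0 | 0) → -c-> v2
  v2 = 0 | 0 → deadlocked
Bisimilarity quotient blocks:
  B0 = {u0}
  B1 = {u1}
  B2 = {u2, v1}
  B3 = {u3, v2}
  B4 = {v0}
u0 ∈ B0, v0 ∈ B4 → different blocks

P ≁ Q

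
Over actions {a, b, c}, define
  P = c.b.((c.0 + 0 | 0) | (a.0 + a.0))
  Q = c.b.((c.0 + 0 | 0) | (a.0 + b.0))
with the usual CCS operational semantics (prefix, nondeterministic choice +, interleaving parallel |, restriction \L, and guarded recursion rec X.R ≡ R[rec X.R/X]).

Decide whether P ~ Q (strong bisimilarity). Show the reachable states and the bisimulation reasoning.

not bisimilar

P's transition system — 6 states:
  u0 = c.b.((c.0 + 0 | 0) | (a.0 + a.0)) :: --c--▸ u1
  u1 = b.((c.0 + 0 | 0) | (a.0 + a.0)) :: --b--▸ u2
  u2 = (c.0 + 0 | 0) | (a.0 + a.0) :: --a--▸ u3, --c--▸ u4
  u3 = (c.0 + 0 | 0) | 0 :: --c--▸ u5
  u4 = 0 | (a.0 + a.0) :: --a--▸ u5
  u5 = 0 | 0 :: ·
Q's transition system — 6 states:
  v0 = c.b.((c.0 + 0 | 0) | (a.0 + b.0)) :: --c--▸ v1
  v1 = b.((c.0 + 0 | 0) | (a.0 + b.0)) :: --b--▸ v2
  v2 = (c.0 + 0 | 0) | (a.0 + b.0) :: --a--▸ v3, --b--▸ v3, --c--▸ v4
  v3 = (c.0 + 0 | 0) | 0 :: --c--▸ v5
  v4 = 0 | (a.0 + b.0) :: --a--▸ v5, --b--▸ v5
  v5 = 0 | 0 :: ·
Coarsest stable partition (strong bisimilarity classes):
  B0 = {u0}
  B1 = {u1}
  B2 = {u2}
  B3 = {u3, v3}
  B4 = {u5, v5}
  B5 = {u4}
  B6 = {v0}
  B7 = {v1}
  B8 = {v2}
  B9 = {v4}
u0 ∈ B0, v0 ∈ B6 → different blocks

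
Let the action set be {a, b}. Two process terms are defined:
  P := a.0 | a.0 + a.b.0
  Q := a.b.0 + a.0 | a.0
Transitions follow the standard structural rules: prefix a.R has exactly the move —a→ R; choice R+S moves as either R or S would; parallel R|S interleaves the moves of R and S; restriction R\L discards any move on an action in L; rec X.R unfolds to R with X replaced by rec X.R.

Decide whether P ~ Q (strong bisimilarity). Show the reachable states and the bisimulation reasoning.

P ~ Q

Reachable graph of P (6 states):
  m0 = a.0 | a.0 + a.b.0 | ··a··> m1, ··a··> m2, ··a··> m3
  m1 = 0 | a.0 | ··a··> m4
  m2 = a.0 | 0 | ··a··> m4
  m3 = b.0 | ··b··> m5
  m4 = 0 | 0 | ∅
  m5 = 0 | ∅
Reachable graph of Q (6 states):
  n0 = a.b.0 + a.0 | a.0 | ··a··> n1, ··a··> n2, ··a··> n3
  n1 = 0 | a.0 | ··a··> n4
  n2 = a.0 | 0 | ··a··> n4
  n3 = b.0 | ··b··> n5
  n4 = 0 | 0 | ∅
  n5 = 0 | ∅
Partition-refinement fixed point:
  B0 = {m0, n0}
  B1 = {m3, n3}
  B2 = {m4, m5, n4, n5}
  B3 = {m1, m2, n1, n2}
m0 ∈ B0, n0 ∈ B0 → same block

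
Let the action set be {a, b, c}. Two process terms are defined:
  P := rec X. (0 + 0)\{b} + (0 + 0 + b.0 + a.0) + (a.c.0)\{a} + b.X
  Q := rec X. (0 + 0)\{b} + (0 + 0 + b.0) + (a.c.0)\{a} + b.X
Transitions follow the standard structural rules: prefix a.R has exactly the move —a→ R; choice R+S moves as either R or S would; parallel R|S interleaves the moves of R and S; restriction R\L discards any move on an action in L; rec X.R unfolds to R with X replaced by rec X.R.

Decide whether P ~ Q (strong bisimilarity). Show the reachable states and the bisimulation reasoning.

P ≁ Q

LTS(P): 2 reachable states
  s0 = rec X. (0 + 0)\{b} + (0 + 0 + b.0 + a.0) + (a.c.0)\{a} + b.X | ··a··> s1, ··b··> s0, ··b··> s1
  s1 = 0 | deadlocked
LTS(Q): 2 reachable states
  t0 = rec X. (0 + 0)\{b} + (0 + 0 + b.0) + (a.c.0)\{a} + b.X | ··b··> t0, ··b··> t1
  t1 = 0 | deadlocked
Partition-refinement fixed point:
  B0 = {s0}
  B1 = {s1, t1}
  B2 = {t0}
s0 ∈ B0, t0 ∈ B2 → different blocks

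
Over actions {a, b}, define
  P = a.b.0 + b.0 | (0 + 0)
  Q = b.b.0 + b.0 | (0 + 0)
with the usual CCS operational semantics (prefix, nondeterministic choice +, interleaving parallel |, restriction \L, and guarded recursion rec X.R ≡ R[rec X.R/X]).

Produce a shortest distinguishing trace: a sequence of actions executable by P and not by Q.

a

LTS(P): 4 reachable states
  m0 = a.b.0 + b.0 | (0 + 0) has moves -a-> m1, -b-> m2
  m1 = b.0 has moves -b-> m3
  m2 = 0 | (0 + 0) has moves stopped
  m3 = 0 has moves stopped
LTS(Q): 4 reachable states
  n0 = b.b.0 + b.0 | (0 + 0) has moves -b-> n1, -b-> n2
  n1 = 0 | (0 + 0) has moves stopped
  n2 = b.0 has moves -b-> n3
  n3 = 0 has moves stopped
Trace ⟨a⟩ through P, begin at {m0}:
  [1] a ⇒ {m1}
  — P admits the full trace.
Trace ⟨a⟩ through Q, begin at {n0}:
  [1] a ⇒ ∅ (Q stuck)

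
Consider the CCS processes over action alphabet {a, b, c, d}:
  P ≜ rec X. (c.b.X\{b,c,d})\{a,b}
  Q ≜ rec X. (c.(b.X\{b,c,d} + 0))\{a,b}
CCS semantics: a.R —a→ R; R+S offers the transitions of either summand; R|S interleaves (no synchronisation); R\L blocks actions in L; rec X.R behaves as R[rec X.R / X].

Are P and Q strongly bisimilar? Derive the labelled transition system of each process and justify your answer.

bisimilar

LTS(P): 2 reachable states
  s0 = rec X. (c.b.X\{b,c,d})\{a,b} ⊢ --c--▸ s1
  s1 = (b.(rec X. (c.b.X\{b,c,d})\{a,b})\{b,c,d})\{a,b} ⊢ (no moves)
LTS(Q): 2 reachable states
  t0 = rec X. (c.(b.X\{b,c,d} + 0))\{a,b} ⊢ --c--▸ t1
  t1 = (b.(rec X. (c.(b.X\{b,c,d} + 0))\{a,b})\{b,c,d} + 0)\{a,b} ⊢ (no moves)
Bisimilarity quotient blocks:
  B0 = {s0, t0}
  B1 = {s1, t1}
s0 ∈ B0, t0 ∈ B0 → same block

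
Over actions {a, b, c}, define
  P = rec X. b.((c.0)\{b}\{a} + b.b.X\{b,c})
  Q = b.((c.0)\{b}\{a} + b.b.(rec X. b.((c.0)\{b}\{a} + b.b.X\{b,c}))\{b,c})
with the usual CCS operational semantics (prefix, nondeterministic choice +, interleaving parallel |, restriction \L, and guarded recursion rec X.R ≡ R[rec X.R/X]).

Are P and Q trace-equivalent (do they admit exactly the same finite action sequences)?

Reachable graph of P (5 states):
  m0 = rec X. b.((c.0)\{b}\{a} + b.b.X\{b,c}) → --b--▸ m1
  m1 = (c.0)\{b}\{a} + b.b.(rec X. b.((c.0)\{b}\{a} + b.b.X\{b,c}))\{b,c} → --b--▸ m2, --c--▸ m3
  m2 = b.(rec X. b.((c.0)\{b}\{a} + b.b.X\{b,c}))\{b,c} → --b--▸ m4
  m3 = 0\{b}\{a} → (no moves)
  m4 = (rec X. b.((c.0)\{b}\{a} + b.b.X\{b,c}))\{b,c} → (no moves)
Reachable graph of Q (5 states):
  n0 = b.((c.0)\{b}\{a} + b.b.(rec X. b.((c.0)\{b}\{a} + b.b.X\{b,c}))\{b,c}) → --b--▸ n1
  n1 = (c.0)\{b}\{a} + b.b.(rec X. b.((c.0)\{b}\{a} + b.b.X\{b,c}))\{b,c} → --b--▸ n2, --c--▸ n3
  n2 = b.(rec X. b.((c.0)\{b}\{a} + b.b.X\{b,c}))\{b,c} → --b--▸ n4
  n3 = 0\{b}\{a} → (no moves)
  n4 = (rec X. b.((c.0)\{b}\{a} + b.b.X\{b,c}))\{b,c} → (no moves)
Coarsest stable partition (strong bisimilarity classes):
  B0 = {m0, n0}
  B1 = {m1, n1}
  B2 = {m3, m4, n3, n4}
  B3 = {m2, n2}
m0 ∈ B0, n0 ∈ B0 → same block
Bisimilar ⇒ trace-equivalent.

traces(P) = traces(Q)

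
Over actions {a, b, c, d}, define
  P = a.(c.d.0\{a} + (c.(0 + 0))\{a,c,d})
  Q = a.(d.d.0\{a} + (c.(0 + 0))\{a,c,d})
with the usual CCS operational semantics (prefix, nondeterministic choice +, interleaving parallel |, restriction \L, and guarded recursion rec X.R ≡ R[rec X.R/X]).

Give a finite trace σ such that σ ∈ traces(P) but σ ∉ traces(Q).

ac

P's transition system — 4 states:
  s0 = a.(c.d.0\{a} + (c.(0 + 0))\{a,c,d}) ⊢ --a--▸ s1
  s1 = c.d.0\{a} + (c.(0 + 0))\{a,c,d} ⊢ --c--▸ s2
  s2 = d.0\{a} ⊢ --d--▸ s3
  s3 = 0\{a} ⊢ deadlocked
Q's transition system — 4 states:
  t0 = a.(d.d.0\{a} + (c.(0 + 0))\{a,c,d}) ⊢ --a--▸ t1
  t1 = d.d.0\{a} + (c.(0 + 0))\{a,c,d} ⊢ --d--▸ t2
  t2 = d.0\{a} ⊢ --d--▸ t3
  t3 = 0\{a} ⊢ deadlocked
Run σ = ⟨ac⟩ on P: start {s0}
  step 1 (a): {s1}
  step 2 (c): {s2}
  — P admits the full trace.
Run σ = ⟨ac⟩ on Q: start {t0}
  step 1 (a): {t1}
  step 2 (c): no successor for Q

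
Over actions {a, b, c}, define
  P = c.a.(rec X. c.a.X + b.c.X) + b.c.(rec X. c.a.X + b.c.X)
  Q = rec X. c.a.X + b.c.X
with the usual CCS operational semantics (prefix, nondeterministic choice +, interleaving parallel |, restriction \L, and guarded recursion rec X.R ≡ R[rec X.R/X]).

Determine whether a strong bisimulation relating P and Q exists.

LTS(P): 4 reachable states
  s0 = c.a.(rec X. c.a.X + b.c.X) + b.c.(rec X. c.a.X + b.c.X) has moves —b→ s1, —c→ s2
  s1 = c.(rec X. c.a.X + b.c.X) has moves —c→ s3
  s2 = a.(rec X. c.a.X + b.c.X) has moves —a→ s3
  s3 = rec X. c.a.X + b.c.X has moves —b→ s1, —c→ s2
LTS(Q): 3 reachable states
  t0 = rec X. c.a.X + b.c.X has moves —b→ t1, —c→ t2
  t1 = c.(rec X. c.a.X + b.c.X) has moves —c→ t0
  t2 = a.(rec X. c.a.X + b.c.X) has moves —a→ t0
Coarsest stable partition (strong bisimilarity classes):
  B0 = {s0, s3, t0}
  B1 = {s1, t1}
  B2 = {s2, t2}
s0 ∈ B0, t0 ∈ B0 → same block

P ~ Q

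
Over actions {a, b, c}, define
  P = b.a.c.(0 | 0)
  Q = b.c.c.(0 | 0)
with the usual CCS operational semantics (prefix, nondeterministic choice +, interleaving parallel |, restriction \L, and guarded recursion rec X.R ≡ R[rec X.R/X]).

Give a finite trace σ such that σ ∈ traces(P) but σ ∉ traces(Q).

ba

P's transition system — 4 states:
  s0 = b.a.c.(0 | 0) :: —b→ s1
  s1 = a.c.(0 | 0) :: —a→ s2
  s2 = c.(0 | 0) :: —c→ s3
  s3 = 0 | 0 :: deadlocked
Q's transition system — 4 states:
  t0 = b.c.c.(0 | 0) :: —b→ t1
  t1 = c.c.(0 | 0) :: —c→ t2
  t2 = c.(0 | 0) :: —c→ t3
  t3 = 0 | 0 :: deadlocked
Run σ = ⟨ba⟩ on P: start {s0}
  [1] b ⇒ {s1}
  [2] a ⇒ {s2}
  ✓ P
Run σ = ⟨ba⟩ on Q: start {t0}
  [1] b ⇒ {t1}
  [2] a ⇒ ∅ (Q stuck)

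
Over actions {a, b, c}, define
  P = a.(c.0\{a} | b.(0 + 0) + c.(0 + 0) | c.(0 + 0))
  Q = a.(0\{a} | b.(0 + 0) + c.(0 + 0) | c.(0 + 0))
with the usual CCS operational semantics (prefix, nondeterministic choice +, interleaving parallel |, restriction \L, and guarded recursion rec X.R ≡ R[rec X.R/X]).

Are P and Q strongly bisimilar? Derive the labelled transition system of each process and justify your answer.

Reachable graph of P (8 states):
  s0 = a.(c.0\{a} | b.(0 + 0) + c.(0 + 0) | c.(0 + 0)) → =a=> s1
  s1 = c.0\{a} | b.(0 + 0) + c.(0 + 0) | c.(0 + 0) → =b=> s2, =c=> s3, =c=> s4, =c=> s5
  s2 = c.0\{a} | (0 + 0) → =c=> s6
  s3 = (0 + 0) | c.(0 + 0) → =c=> s7
  s4 = 0\{a} | b.(0 + 0) → =b=> s6
  s5 = c.(0 + 0) | (0 + 0) → =c=> s7
  s6 = 0\{a} | (0 + 0) → ∅
  s7 = (0 + 0) | (0 + 0) → ∅
Reachable graph of Q (6 states):
  t0 = a.(0\{a} | b.(0 + 0) + c.(0 + 0) | c.(0 + 0)) → =a=> t1
  t1 = 0\{a} | b.(0 + 0) + c.(0 + 0) | c.(0 + 0) → =b=> t2, =c=> t3, =c=> t4
  t2 = 0\{a} | (0 + 0) → ∅
  t3 = (0 + 0) | c.(0 + 0) → =c=> t5
  t4 = c.(0 + 0) | (0 + 0) → =c=> t5
  t5 = (0 + 0) | (0 + 0) → ∅
Coarsest stable partition (strong bisimilarity classes):
  B0 = {s0}
  B1 = {s1}
  B2 = {s4}
  B3 = {s6, s7, t2, t5}
  B4 = {s2, s3, s5, t3, t4}
  B5 = {t0}
  B6 = {t1}
s0 ∈ B0, t0 ∈ B5 → different blocks

not bisimilar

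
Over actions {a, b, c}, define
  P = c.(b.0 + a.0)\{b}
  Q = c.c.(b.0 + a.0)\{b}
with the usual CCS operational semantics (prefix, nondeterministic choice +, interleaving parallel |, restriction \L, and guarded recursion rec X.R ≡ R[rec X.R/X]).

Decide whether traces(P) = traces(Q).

traces(P) ≠ traces(Q) — witness ⟨ca⟩

Reachable graph of P (3 states):
  p0 = c.(b.0 + a.0)\{b} ⊢ —c→ p1
  p1 = (b.0 + a.0)\{b} ⊢ —a→ p2
  p2 = 0\{b} ⊢ ∅
Reachable graph of Q (4 states):
  q0 = c.c.(b.0 + a.0)\{b} ⊢ —c→ q1
  q1 = c.(b.0 + a.0)\{b} ⊢ —c→ q2
  q2 = (b.0 + a.0)\{b} ⊢ —a→ q3
  q3 = 0\{b} ⊢ ∅
Executing ca from P (initial set {p0}):
  [1] c ⇒ {p1}
  [2] a ⇒ {p2}
  P completes σ.
Executing ca from Q (initial set {q0}):
  [1] c ⇒ {q1}
  [2] a ⇒ ∅  — Q cannot continue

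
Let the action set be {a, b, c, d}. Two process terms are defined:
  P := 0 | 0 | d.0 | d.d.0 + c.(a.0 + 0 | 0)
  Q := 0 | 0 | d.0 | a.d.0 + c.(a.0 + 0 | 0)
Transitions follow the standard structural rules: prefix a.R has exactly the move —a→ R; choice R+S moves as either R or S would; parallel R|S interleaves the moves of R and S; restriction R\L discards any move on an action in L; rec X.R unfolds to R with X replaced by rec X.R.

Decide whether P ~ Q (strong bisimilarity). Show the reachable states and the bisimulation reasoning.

not bisimilar

LTS(P): 8 reachable states
  m0 = 0 | 0 | d.0 | d.d.0 + c.(a.0 + 0 | 0) | =c=> m1, =d=> m2, =d=> m3
  m1 = a.0 + 0 | 0 | =a=> m4
  m2 = 0 | 0 | 0 | d.d.0 | =d=> m5
  m3 = 0 | 0 | d.0 | d.0 | =d=> m5, =d=> m6
  m4 = 0 | ∅
  m5 = 0 | 0 | 0 | d.0 | =d=> m7
  m6 = 0 | 0 | d.0 | 0 | =d=> m7
  m7 = 0 | 0 | 0 | 0 | ∅
LTS(Q): 8 reachable states
  n0 = 0 | 0 | d.0 | a.d.0 + c.(a.0 + 0 | 0) | =a=> n1, =c=> n2, =d=> n3
  n1 = 0 | 0 | d.0 | d.0 | =d=> n4, =d=> n5
  n2 = a.0 + 0 | 0 | =a=> n6
  n3 = 0 | 0 | 0 | a.d.0 | =a=> n4
  n4 = 0 | 0 | 0 | d.0 | =d=> n7
  n5 = 0 | 0 | d.0 | 0 | =d=> n7
  n6 = 0 | ∅
  n7 = 0 | 0 | 0 | 0 | ∅
Bisimilarity quotient blocks:
  B0 = {m0}
  B1 = {m2, m3, n1}
  B2 = {m5, m6, n4, n5}
  B3 = {m4, m7, n6, n7}
  B4 = {m1, n2}
  B5 = {n0}
  B6 = {n3}
m0 ∈ B0, n0 ∈ B5 → different blocks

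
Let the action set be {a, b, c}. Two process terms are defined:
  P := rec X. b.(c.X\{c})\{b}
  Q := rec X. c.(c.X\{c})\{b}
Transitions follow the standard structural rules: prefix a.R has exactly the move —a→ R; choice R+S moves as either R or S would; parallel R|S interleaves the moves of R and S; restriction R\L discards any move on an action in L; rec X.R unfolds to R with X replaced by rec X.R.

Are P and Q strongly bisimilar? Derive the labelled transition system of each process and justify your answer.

P ≁ Q

P's transition system — 3 states:
  p0 = rec X. b.(c.X\{c})\{b} → =b=> p1
  p1 = (c.(rec X. b.(c.X\{c})\{b})\{c})\{b} → =c=> p2
  p2 = (rec X. b.(c.X\{c})\{b})\{c}\{b} → ∅
Q's transition system — 3 states:
  q0 = rec X. c.(c.X\{c})\{b} → =c=> q1
  q1 = (c.(rec X. c.(c.X\{c})\{b})\{c})\{b} → =c=> q2
  q2 = (rec X. c.(c.X\{c})\{b})\{c}\{b} → ∅
Coarsest stable partition (strong bisimilarity classes):
  B0 = {p0}
  B1 = {p1, q1}
  B2 = {p2, q2}
  B3 = {q0}
p0 ∈ B0, q0 ∈ B3 → different blocks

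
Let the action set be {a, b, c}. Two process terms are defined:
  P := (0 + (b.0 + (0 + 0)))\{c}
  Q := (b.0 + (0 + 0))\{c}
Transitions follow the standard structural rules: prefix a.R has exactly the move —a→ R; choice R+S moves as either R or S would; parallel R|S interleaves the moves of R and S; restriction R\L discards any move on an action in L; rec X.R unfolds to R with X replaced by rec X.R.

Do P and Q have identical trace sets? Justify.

P's transition system — 2 states:
  u0 = (0 + (b.0 + (0 + 0)))\{c} | ··b··> u1
  u1 = 0\{c} | ∅
Q's transition system — 2 states:
  v0 = (b.0 + (0 + 0))\{c} | ··b··> v1
  v1 = 0\{c} | ∅
Partition-refinement fixed point:
  B0 = {u0, v0}
  B1 = {u1, v1}
u0 ∈ B0, v0 ∈ B0 → same block
Bisimilar ⇒ trace-equivalent.

traces(P) = traces(Q)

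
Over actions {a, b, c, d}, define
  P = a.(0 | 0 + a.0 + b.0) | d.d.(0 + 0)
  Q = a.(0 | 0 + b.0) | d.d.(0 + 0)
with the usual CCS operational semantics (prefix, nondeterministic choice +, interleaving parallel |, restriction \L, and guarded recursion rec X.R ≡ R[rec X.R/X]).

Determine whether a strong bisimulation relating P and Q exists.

not bisimilar

P's transition system — 9 states:
  s0 = a.(0 | 0 + a.0 + b.0) | d.d.(0 + 0) | -a-> s1, -d-> s2
  s1 = (0 | 0 + a.0 + b.0) | d.d.(0 + 0) | -a-> s3, -b-> s3, -d-> s4
  s2 = a.(0 | 0 + a.0 + b.0) | d.(0 + 0) | -a-> s4, -d-> s5
  s3 = 0 | d.d.(0 + 0) | -d-> s6
  s4 = (0 | 0 + a.0 + b.0) | d.(0 + 0) | -a-> s6, -b-> s6, -d-> s7
  s5 = a.(0 | 0 + a.0 + b.0) | (0 + 0) | -a-> s7
  s6 = 0 | d.(0 + 0) | -d-> s8
  s7 = (0 | 0 + a.0 + b.0) | (0 + 0) | -a-> s8, -b-> s8
  s8 = 0 | (0 + 0) | deadlocked
Q's transition system — 9 states:
  t0 = a.(0 | 0 + b.0) | d.d.(0 + 0) | -a-> t1, -d-> t2
  t1 = (0 | 0 + b.0) | d.d.(0 + 0) | -b-> t3, -d-> t4
  t2 = a.(0 | 0 + b.0) | d.(0 + 0) | -a-> t4, -d-> t5
  t3 = 0 | d.d.(0 + 0) | -d-> t6
  t4 = (0 | 0 + b.0) | d.(0 + 0) | -b-> t6, -d-> t7
  t5 = a.(0 | 0 + b.0) | (0 + 0) | -a-> t7
  t6 = 0 | d.(0 + 0) | -d-> t8
  t7 = (0 | 0 + b.0) | (0 + 0) | -b-> t8
  t8 = 0 | (0 + 0) | deadlocked
Partition-refinement fixed point:
  B0 = {s0}
  B1 = {s2}
  B2 = {s5}
  B3 = {s7}
  B4 = {s8, t8}
  B5 = {s4}
  B6 = {s6, t6}
  B7 = {s1}
  B8 = {s3, t3}
  B9 = {t0}
  B10 = {t2}
  B11 = {t4}
  B12 = {t7}
  B13 = {t5}
  B14 = {t1}
s0 ∈ B0, t0 ∈ B9 → different blocks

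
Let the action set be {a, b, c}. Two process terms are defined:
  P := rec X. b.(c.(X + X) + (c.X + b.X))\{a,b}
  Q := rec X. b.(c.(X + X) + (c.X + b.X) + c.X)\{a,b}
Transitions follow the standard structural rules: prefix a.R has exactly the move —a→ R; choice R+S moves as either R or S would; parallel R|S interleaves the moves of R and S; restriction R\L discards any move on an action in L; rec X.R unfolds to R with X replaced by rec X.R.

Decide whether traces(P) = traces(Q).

Reachable graph of P (4 states):
  u0 = rec X. b.(c.(X + X) + (c.X + b.X))\{a,b} has moves -b-> u1
  u1 = (c.((rec X. b.(c.(X + X) + (c.X + b.X))\{a,b}) + (rec X. b.(c.(X + X) + (c.X + b.X))\{a,b})) + (c.(rec X. b.(c.(X + X) + (c.X + b.X))\{a,b}) + b.(rec X. b.(c.(X + X) + (c.X + b.X))\{a,b})))\{a,b} has moves -c-> u2, -c-> u3
  u2 = ((rec X. b.(c.(X + X) + (c.X + b.X))\{a,b}) + (rec X. b.(c.(X + X) + (c.X + b.X))\{a,b}))\{a,b} has moves deadlocked
  u3 = (rec X. b.(c.(X + X) + (c.X + b.X))\{a,b})\{a,b} has moves deadlocked
Reachable graph of Q (4 states):
  v0 = rec X. b.(c.(X + X) + (c.X + b.X) + c.X)\{a,b} has moves -b-> v1
  v1 = (c.((rec X. b.(c.(X + X) + (c.X + b.X) + c.X)\{a,b}) + (rec X. b.(c.(X + X) + (c.X + b.X) + c.X)\{a,b})) + (c.(rec X. b.(c.(X + X) + (c.X + b.X) + c.X)\{a,b}) + b.(rec X. b.(c.(X + X) + (c.X + b.X) + c.X)\{a,b})) + c.(rec X. b.(c.(X + X) + (c.X + b.X) + c.X)\{a,b}))\{a,b} has moves -c-> v2, -c-> v3
  v2 = ((rec X. b.(c.(X + X) + (c.X + b.X) + c.X)\{a,b}) + (rec X. b.(c.(X + X) + (c.X + b.X) + c.X)\{a,b}))\{a,b} has moves deadlocked
  v3 = (rec X. b.(c.(X + X) + (c.X + b.X) + c.X)\{a,b})\{a,b} has moves deadlocked
Bisimilarity quotient blocks:
  B0 = {u0, v0}
  B1 = {u1, v1}
  B2 = {u2, u3, v2, v3}
u0 ∈ B0, v0 ∈ B0 → same block
Bisimilar ⇒ trace-equivalent.

traces(P) = traces(Q)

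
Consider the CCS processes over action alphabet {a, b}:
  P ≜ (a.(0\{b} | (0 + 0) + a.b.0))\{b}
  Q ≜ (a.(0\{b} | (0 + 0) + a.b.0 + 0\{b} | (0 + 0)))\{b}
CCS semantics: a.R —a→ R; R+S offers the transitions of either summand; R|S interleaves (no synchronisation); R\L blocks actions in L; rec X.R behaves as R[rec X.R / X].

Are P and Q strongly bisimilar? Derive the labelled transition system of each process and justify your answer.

P ~ Q

LTS(P): 3 reachable states
  p0 = (a.(0\{b} | (0 + 0) + a.b.0))\{b} → —a→ p1
  p1 = (0\{b} | (0 + 0) + a.b.0)\{b} → —a→ p2
  p2 = (b.0)\{b} → ∅
LTS(Q): 3 reachable states
  q0 = (a.(0\{b} | (0 + 0) + a.b.0 + 0\{b} | (0 + 0)))\{b} → —a→ q1
  q1 = (0\{b} | (0 + 0) + a.b.0 + 0\{b} | (0 + 0))\{b} → —a→ q2
  q2 = (b.0)\{b} → ∅
Coarsest stable partition (strong bisimilarity classes):
  B0 = {p0, q0}
  B1 = {p1, q1}
  B2 = {p2, q2}
p0 ∈ B0, q0 ∈ B0 → same block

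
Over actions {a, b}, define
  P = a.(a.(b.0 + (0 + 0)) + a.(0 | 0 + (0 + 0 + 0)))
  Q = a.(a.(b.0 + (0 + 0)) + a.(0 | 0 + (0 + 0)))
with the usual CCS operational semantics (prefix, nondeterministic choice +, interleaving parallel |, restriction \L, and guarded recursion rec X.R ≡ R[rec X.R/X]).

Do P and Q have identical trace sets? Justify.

trace-equivalent

Reachable graph of P (5 states):
  u0 = a.(a.(b.0 + (0 + 0)) + a.(0 | 0 + (0 + 0 + 0))) ⊢ ··a··> u1
  u1 = a.(b.0 + (0 + 0)) + a.(0 | 0 + (0 + 0 + 0)) ⊢ ··a··> u2, ··a··> u3
  u2 = 0 | 0 + (0 + 0 + 0) ⊢ (no moves)
  u3 = b.0 + (0 + 0) ⊢ ··b··> u4
  u4 = 0 ⊢ (no moves)
Reachable graph of Q (5 states):
  v0 = a.(a.(b.0 + (0 + 0)) + a.(0 | 0 + (0 + 0))) ⊢ ··a··> v1
  v1 = a.(b.0 + (0 + 0)) + a.(0 | 0 + (0 + 0)) ⊢ ··a··> v2, ··a··> v3
  v2 = 0 | 0 + (0 + 0) ⊢ (no moves)
  v3 = b.0 + (0 + 0) ⊢ ··b··> v4
  v4 = 0 ⊢ (no moves)
Coarsest stable partition (strong bisimilarity classes):
  B0 = {u0, v0}
  B1 = {u1, v1}
  B2 = {u3, v3}
  B3 = {u2, u4, v2, v4}
u0 ∈ B0, v0 ∈ B0 → same block
Bisimilar ⇒ trace-equivalent.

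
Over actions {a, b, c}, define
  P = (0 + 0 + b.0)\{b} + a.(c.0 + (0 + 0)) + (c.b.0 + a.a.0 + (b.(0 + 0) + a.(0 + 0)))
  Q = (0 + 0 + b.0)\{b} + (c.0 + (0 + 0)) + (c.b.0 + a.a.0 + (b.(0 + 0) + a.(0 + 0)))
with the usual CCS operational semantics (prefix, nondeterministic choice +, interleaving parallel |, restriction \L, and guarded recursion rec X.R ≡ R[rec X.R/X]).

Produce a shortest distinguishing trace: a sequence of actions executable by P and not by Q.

P's transition system — 6 states:
  s0 = (0 + 0 + b.0)\{b} + a.(c.0 + (0 + 0)) + (c.b.0 + a.a.0 + (b.(0 + 0) + a.(0 + 0))) | =a=> s1, =a=> s2, =a=> s3, =b=> s1, =c=> s4
  s1 = 0 + 0 | ·
  s2 = a.0 | =a=> s5
  s3 = c.0 + (0 + 0) | =c=> s5
  s4 = b.0 | =b=> s5
  s5 = 0 | ·
Q's transition system — 5 states:
  t0 = (0 + 0 + b.0)\{b} + (c.0 + (0 + 0)) + (c.b.0 + a.a.0 + (b.(0 + 0) + a.(0 + 0))) | =a=> t1, =a=> t2, =b=> t1, =c=> t3, =c=> t4
  t1 = 0 + 0 | ·
  t2 = a.0 | =a=> t3
  t3 = 0 | ·
  t4 = b.0 | =b=> t3
Run σ = ⟨ac⟩ on P: start {s0}
  after a @ step 1: {s1, s2, s3}
  after c @ step 2: {s5}
  P completes σ.
Run σ = ⟨ac⟩ on Q: start {t0}
  after a @ step 1: {t1, t2}
  after c @ step 2: ∅  — Q cannot continue

ac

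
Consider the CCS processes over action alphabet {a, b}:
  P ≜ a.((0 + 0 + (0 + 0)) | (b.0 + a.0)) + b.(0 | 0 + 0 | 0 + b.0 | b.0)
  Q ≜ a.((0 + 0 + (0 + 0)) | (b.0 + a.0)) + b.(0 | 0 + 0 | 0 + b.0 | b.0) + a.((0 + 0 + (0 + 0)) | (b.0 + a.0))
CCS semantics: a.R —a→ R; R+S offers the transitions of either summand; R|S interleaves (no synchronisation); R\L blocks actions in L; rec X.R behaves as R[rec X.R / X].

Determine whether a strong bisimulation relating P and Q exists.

YES

Reachable graph of P (7 states):
  p0 = a.((0 + 0 + (0 + 0)) | (b.0 + a.0)) + b.(0 | 0 + 0 | 0 + b.0 | b.0) → =a=> p1, =b=> p2
  p1 = (0 + 0 + (0 + 0)) | (b.0 + a.0) → =a=> p3, =b=> p3
  p2 = 0 | 0 + 0 | 0 + b.0 | b.0 → =b=> p4, =b=> p5
  p3 = (0 + 0 + (0 + 0)) | 0 → deadlocked
  p4 = 0 | b.0 → =b=> p6
  p5 = b.0 | 0 → =b=> p6
  p6 = 0 | 0 → deadlocked
Reachable graph of Q (7 states):
  q0 = a.((0 + 0 + (0 + 0)) | (b.0 + a.0)) + b.(0 | 0 + 0 | 0 + b.0 | b.0) + a.((0 + 0 + (0 + 0)) | (b.0 + a.0)) → =a=> q1, =b=> q2
  q1 = (0 + 0 + (0 + 0)) | (b.0 + a.0) → =a=> q3, =b=> q3
  q2 = 0 | 0 + 0 | 0 + b.0 | b.0 → =b=> q4, =b=> q5
  q3 = (0 + 0 + (0 + 0)) | 0 → deadlocked
  q4 = 0 | b.0 → =b=> q6
  q5 = b.0 | 0 → =b=> q6
  q6 = 0 | 0 → deadlocked
Partition-refinement fixed point:
  B0 = {p0, q0}
  B1 = {p2, q2}
  B2 = {p4, p5, q4, q5}
  B3 = {p3, p6, q3, q6}
  B4 = {p1, q1}
p0 ∈ B0, q0 ∈ B0 → same block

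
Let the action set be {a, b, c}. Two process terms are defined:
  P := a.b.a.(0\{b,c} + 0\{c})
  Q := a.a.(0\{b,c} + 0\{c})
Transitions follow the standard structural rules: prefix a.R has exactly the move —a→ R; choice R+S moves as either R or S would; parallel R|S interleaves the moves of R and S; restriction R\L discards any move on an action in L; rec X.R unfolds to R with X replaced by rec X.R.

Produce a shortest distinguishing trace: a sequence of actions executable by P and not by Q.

ab

Reachable graph of P (4 states):
  s0 = a.b.a.(0\{b,c} + 0\{c}) | --a--▸ s1
  s1 = b.a.(0\{b,c} + 0\{c}) | --b--▸ s2
  s2 = a.(0\{b,c} + 0\{c}) | --a--▸ s3
  s3 = 0\{b,c} + 0\{c} | ·
Reachable graph of Q (3 states):
  t0 = a.a.(0\{b,c} + 0\{c}) | --a--▸ t1
  t1 = a.(0\{b,c} + 0\{c}) | --a--▸ t2
  t2 = 0\{b,c} + 0\{c} | ·
Run σ = ⟨ab⟩ on P: start {s0}
  [1] a ⇒ {s1}
  [2] b ⇒ {s2}
  ✓ P
Run σ = ⟨ab⟩ on Q: start {t0}
  [1] a ⇒ {t1}
  [2] b ⇒ no successor for Q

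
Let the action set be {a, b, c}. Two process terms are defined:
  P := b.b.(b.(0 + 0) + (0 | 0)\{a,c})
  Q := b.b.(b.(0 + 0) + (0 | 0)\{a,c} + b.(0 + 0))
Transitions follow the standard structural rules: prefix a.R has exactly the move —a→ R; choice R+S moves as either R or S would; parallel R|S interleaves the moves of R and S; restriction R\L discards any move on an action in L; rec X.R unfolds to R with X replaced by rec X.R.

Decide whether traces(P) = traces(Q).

trace-equivalent

LTS(P): 4 reachable states
  p0 = b.b.(b.(0 + 0) + (0 | 0)\{a,c}) ⊢ ··b··> p1
  p1 = b.(b.(0 + 0) + (0 | 0)\{a,c}) ⊢ ··b··> p2
  p2 = b.(0 + 0) + (0 | 0)\{a,c} ⊢ ··b··> p3
  p3 = 0 + 0 ⊢ ∅
LTS(Q): 4 reachable states
  q0 = b.b.(b.(0 + 0) + (0 | 0)\{a,c} + b.(0 + 0)) ⊢ ··b··> q1
  q1 = b.(b.(0 + 0) + (0 | 0)\{a,c} + b.(0 + 0)) ⊢ ··b··> q2
  q2 = b.(0 + 0) + (0 | 0)\{a,c} + b.(0 + 0) ⊢ ··b··> q3
  q3 = 0 + 0 ⊢ ∅
Partition-refinement fixed point:
  B0 = {p0, q0}
  B1 = {p1, q1}
  B2 = {p2, q2}
  B3 = {p3, q3}
p0 ∈ B0, q0 ∈ B0 → same block
Bisimilar ⇒ trace-equivalent.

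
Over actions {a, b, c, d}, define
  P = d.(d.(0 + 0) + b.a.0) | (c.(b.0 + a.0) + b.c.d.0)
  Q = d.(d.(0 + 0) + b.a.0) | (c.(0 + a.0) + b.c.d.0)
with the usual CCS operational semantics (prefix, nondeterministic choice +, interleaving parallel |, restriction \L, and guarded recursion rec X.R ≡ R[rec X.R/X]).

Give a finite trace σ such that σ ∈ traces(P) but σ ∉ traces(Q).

cb

Reachable graph of P (25 states):
  m0 = d.(d.(0 + 0) + b.a.0) | (c.(b.0 + a.0) + b.c.d.0) | —b→ m1, —c→ m2, —d→ m3
  m1 = d.(d.(0 + 0) + b.a.0) | c.d.0 | —c→ m4, —d→ m5
  m2 = d.(d.(0 + 0) + b.a.0) | (b.0 + a.0) | —a→ m6, —b→ m6, —d→ m7
  m3 = (d.(0 + 0) + b.a.0) | (c.(b.0 + a.0) + b.c.d.0) | —b→ m5, —b→ m8, —c→ m7, —d→ m9
  m4 = d.(d.(0 + 0) + b.a.0) | d.0 | —d→ m10, —d→ m6
  m5 = (d.(0 + 0) + b.a.0) | c.d.0 | —b→ m11, —c→ m10, —d→ m12
  m6 = d.(d.(0 + 0) + b.a.0) | 0 | —d→ m13
  m7 = (d.(0 + 0) + b.a.0) | (b.0 + a.0) | —a→ m13, —b→ m13, —b→ m14, —d→ m15
  m8 = a.0 | (c.(b.0 + a.0) + b.c.d.0) | —a→ m16, —b→ m11, —c→ m14
  m9 = (0 + 0) | (c.(b.0 + a.0) + b.c.d.0) | —b→ m12, —c→ m15
  m10 = (d.(0 + 0) + b.a.0) | d.0 | —b→ m17, —d→ m13, —d→ m18
  m11 = a.0 | c.d.0 | —a→ m19, —c→ m17
  m12 = (0 + 0) | c.d.0 | —c→ m18
  m13 = (d.(0 + 0) + b.a.0) | 0 | —b→ m20, —d→ m21
  m14 = a.0 | (b.0 + a.0) | —a→ m20, —a→ m22, —b→ m20
  m15 = (0 + 0) | (b.0 + a.0) | —a→ m21, —b→ m21
  m16 = 0 | (c.(b.0 + a.0) + b.c.d.0) | —b→ m19, —c→ m22
  m17 = a.0 | d.0 | —a→ m23, —d→ m20
  m18 = (0 + 0) | d.0 | —d→ m21
  m19 = 0 | c.d.0 | —c→ m23
  m20 = a.0 | 0 | —a→ m24
  m21 = (0 + 0) | 0 | (no moves)
  m22 = 0 | (b.0 + a.0) | —a→ m24, —b→ m24
  m23 = 0 | d.0 | —d→ m24
  m24 = 0 | 0 | (no moves)
Reachable graph of Q (25 states):
  n0 = d.(d.(0 + 0) + b.a.0) | (c.(0 + a.0) + b.c.d.0) | —b→ n1, —c→ n2, —d→ n3
  n1 = d.(d.(0 + 0) + b.a.0) | c.d.0 | —c→ n4, —d→ n5
  n2 = d.(d.(0 + 0) + b.a.0) | (0 + a.0) | —a→ n6, —d→ n7
  n3 = (d.(0 + 0) + b.a.0) | (c.(0 + a.0) + b.c.d.0) | —b→ n5, —b→ n8, —c→ n7, —d→ n9
  n4 = d.(d.(0 + 0) + b.a.0) | d.0 | —d→ n10, —d→ n6
  n5 = (d.(0 + 0) + b.a.0) | c.d.0 | —b→ n11, —c→ n10, —d→ n12
  n6 = d.(d.(0 + 0) + b.a.0) | 0 | —d→ n13
  n7 = (d.(0 + 0) + b.a.0) | (0 + a.0) | —a→ n13, —b→ n14, —d→ n15
  n8 = a.0 | (c.(0 + a.0) + b.c.d.0) | —a→ n16, —b→ n11, —c→ n14
  n9 = (0 + 0) | (c.(0 + a.0) + b.c.d.0) | —b→ n12, —c→ n15
  n10 = (d.(0 + 0) + b.a.0) | d.0 | —b→ n17, —d→ n13, —d→ n18
  n11 = a.0 | c.d.0 | —a→ n19, —c→ n17
  n12 = (0 + 0) | c.d.0 | —c→ n18
  n13 = (d.(0 + 0) + b.a.0) | 0 | —b→ n20, —d→ n21
  n14 = a.0 | (0 + a.0) | —a→ n20, —a→ n22
  n15 = (0 + 0) | (0 + a.0) | —a→ n21
  n16 = 0 | (c.(0 + a.0) + b.c.d.0) | —b→ n19, —c→ n22
  n17 = a.0 | d.0 | —a→ n23, —d→ n20
  n18 = (0 + 0) | d.0 | —d→ n21
  n19 = 0 | c.d.0 | —c→ n23
  n20 = a.0 | 0 | —a→ n24
  n21 = (0 + 0) | 0 | (no moves)
  n22 = 0 | (0 + a.0) | —a→ n24
  n23 = 0 | d.0 | —d→ n24
  n24 = 0 | 0 | (no moves)
Run σ = ⟨cb⟩ on P: start {m0}
  [1] c ⇒ {m2}
  [2] b ⇒ {m6}
  P completes σ.
Run σ = ⟨cb⟩ on Q: start {n0}
  [1] c ⇒ {n2}
  [2] b ⇒ ∅ (Q stuck)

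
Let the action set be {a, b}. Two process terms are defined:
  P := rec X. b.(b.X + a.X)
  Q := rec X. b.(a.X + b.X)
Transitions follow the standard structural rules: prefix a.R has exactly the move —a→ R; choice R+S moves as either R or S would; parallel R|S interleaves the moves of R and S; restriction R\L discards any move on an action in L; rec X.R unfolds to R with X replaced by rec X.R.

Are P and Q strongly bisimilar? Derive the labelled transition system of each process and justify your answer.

Reachable graph of P (2 states):
  p0 = rec X. b.(b.X + a.X) ⊢ -b-> p1
  p1 = b.(rec X. b.(b.X + a.X)) + a.(rec X. b.(b.X + a.X)) ⊢ -a-> p0, -b-> p0
Reachable graph of Q (2 states):
  q0 = rec X. b.(a.X + b.X) ⊢ -b-> q1
  q1 = a.(rec X. b.(a.X + b.X)) + b.(rec X. b.(a.X + b.X)) ⊢ -a-> q0, -b-> q0
Bisimilarity quotient blocks:
  B0 = {p0, q0}
  B1 = {p1, q1}
p0 ∈ B0, q0 ∈ B0 → same block

bisimilar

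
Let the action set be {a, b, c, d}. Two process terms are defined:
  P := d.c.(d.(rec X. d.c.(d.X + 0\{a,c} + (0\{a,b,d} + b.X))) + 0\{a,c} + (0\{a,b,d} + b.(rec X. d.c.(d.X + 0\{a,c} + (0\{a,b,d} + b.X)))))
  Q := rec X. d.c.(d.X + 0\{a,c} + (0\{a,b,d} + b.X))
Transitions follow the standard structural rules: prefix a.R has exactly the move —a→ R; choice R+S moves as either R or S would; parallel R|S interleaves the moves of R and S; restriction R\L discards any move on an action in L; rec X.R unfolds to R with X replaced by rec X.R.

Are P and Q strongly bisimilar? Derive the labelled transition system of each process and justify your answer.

LTS(P): 4 reachable states
  u0 = d.c.(d.(rec X. d.c.(d.X + 0\{a,c} + (0\{a,b,d} + b.X))) + 0\{a,c} + (0\{a,b,d} + b.(rec X. d.c.(d.X + 0\{a,c} + (0\{a,b,d} + b.X))))) | =d=> u1
  u1 = c.(d.(rec X. d.c.(d.X + 0\{a,c} + (0\{a,b,d} + b.X))) + 0\{a,c} + (0\{a,b,d} + b.(rec X. d.c.(d.X + 0\{a,c} + (0\{a,b,d} + b.X))))) | =c=> u2
  u2 = d.(rec X. d.c.(d.X + 0\{a,c} + (0\{a,b,d} + b.X))) + 0\{a,c} + (0\{a,b,d} + b.(rec X. d.c.(d.X + 0\{a,c} + (0\{a,b,d} + b.X)))) | =b=> u3, =d=> u3
  u3 = rec X. d.c.(d.X + 0\{a,c} + (0\{a,b,d} + b.X)) | =d=> u1
LTS(Q): 3 reachable states
  v0 = rec X. d.c.(d.X + 0\{a,c} + (0\{a,b,d} + b.X)) | =d=> v1
  v1 = c.(d.(rec X. d.c.(d.X + 0\{a,c} + (0\{a,b,d} + b.X))) + 0\{a,c} + (0\{a,b,d} + b.(rec X. d.c.(d.X + 0\{a,c} + (0\{a,b,d} + b.X))))) | =c=> v2
  v2 = d.(rec X. d.c.(d.X + 0\{a,c} + (0\{a,b,d} + b.X))) + 0\{a,c} + (0\{a,b,d} + b.(rec X. d.c.(d.X + 0\{a,c} + (0\{a,b,d} + b.X)))) | =b=> v0, =d=> v0
Bisimilarity quotient blocks:
  B0 = {u0, u3, v0}
  B1 = {u1, v1}
  B2 = {u2, v2}
u0 ∈ B0, v0 ∈ B0 → same block

YES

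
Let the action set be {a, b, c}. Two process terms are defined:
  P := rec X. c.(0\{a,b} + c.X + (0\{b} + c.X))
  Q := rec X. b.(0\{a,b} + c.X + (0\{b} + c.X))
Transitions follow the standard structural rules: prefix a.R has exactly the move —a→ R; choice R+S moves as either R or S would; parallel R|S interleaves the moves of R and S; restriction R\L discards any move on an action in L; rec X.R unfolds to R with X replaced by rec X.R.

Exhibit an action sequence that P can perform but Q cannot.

c

Reachable graph of P (2 states):
  p0 = rec X. c.(0\{a,b} + c.X + (0\{b} + c.X)) has moves —c→ p1
  p1 = 0\{a,b} + c.(rec X. c.(0\{a,b} + c.X + (0\{b} + c.X))) + (0\{b} + c.(rec X. c.(0\{a,b} + c.X + (0\{b} + c.X)))) has moves —c→ p0
Reachable graph of Q (2 states):
  q0 = rec X. b.(0\{a,b} + c.X + (0\{b} + c.X)) has moves —b→ q1
  q1 = 0\{a,b} + c.(rec X. b.(0\{a,b} + c.X + (0\{b} + c.X))) + (0\{b} + c.(rec X. b.(0\{a,b} + c.X + (0\{b} + c.X)))) has moves —c→ q0
Executing c from P (initial set {p0}):
  step 1 (c): {p1}
  — P admits the full trace.
Executing c from Q (initial set {q0}):
  step 1 (c): ∅ (Q stuck)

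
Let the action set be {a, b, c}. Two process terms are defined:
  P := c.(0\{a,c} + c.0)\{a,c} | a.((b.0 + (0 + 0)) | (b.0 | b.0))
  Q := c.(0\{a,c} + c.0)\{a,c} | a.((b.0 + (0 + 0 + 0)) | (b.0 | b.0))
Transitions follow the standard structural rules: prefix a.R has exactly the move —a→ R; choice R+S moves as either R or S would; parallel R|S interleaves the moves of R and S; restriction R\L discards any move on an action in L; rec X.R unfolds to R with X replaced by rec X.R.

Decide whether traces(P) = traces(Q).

Reachable graph of P (18 states):
  u0 = c.(0\{a,c} + c.0)\{a,c} | a.((b.0 + (0 + 0)) | (b.0 | b.0)) ⊢ —a→ u1, —c→ u2
  u1 = c.(0\{a,c} + c.0)\{a,c} | ((b.0 + (0 + 0)) | (b.0 | b.0)) ⊢ —b→ u3, —b→ u4, —b→ u5, —c→ u6
  u2 = (0\{a,c} + c.0)\{a,c} | a.((b.0 + (0 + 0)) | (b.0 | b.0)) ⊢ —a→ u6
  u3 = c.(0\{a,c} + c.0)\{a,c} | ((b.0 + (0 + 0)) | (0 | b.0)) ⊢ —b→ u7, —b→ u8, —c→ u9
  u4 = c.(0\{a,c} + c.0)\{a,c} | ((b.0 + (0 + 0)) | (b.0 | 0)) ⊢ —b→ u10, —b→ u7, —c→ u11
  u5 = c.(0\{a,c} + c.0)\{a,c} | (0 | (b.0 | b.0)) ⊢ —b→ u10, —b→ u8, —c→ u12
  u6 = (0\{a,c} + c.0)\{a,c} | ((b.0 + (0 + 0)) | (b.0 | b.0)) ⊢ —b→ u11, —b→ u12, —b→ u9
  u7 = c.(0\{a,c} + c.0)\{a,c} | ((b.0 + (0 + 0)) | (0 | 0)) ⊢ —b→ u13, —c→ u14
  u8 = c.(0\{a,c} + c.0)\{a,c} | (0 | (0 | b.0)) ⊢ —b→ u13, —c→ u15
  u9 = (0\{a,c} + c.0)\{a,c} | ((b.0 + (0 + 0)) | (0 | b.0)) ⊢ —b→ u14, —b→ u15
  u10 = c.(0\{a,c} + c.0)\{a,c} | (0 | (b.0 | 0)) ⊢ —b→ u13, —c→ u16
  u11 = (0\{a,c} + c.0)\{a,c} | ((b.0 + (0 + 0)) | (b.0 | 0)) ⊢ —b→ u14, —b→ u16
  u12 = (0\{a,c} + c.0)\{a,c} | (0 | (b.0 | b.0)) ⊢ —b→ u15, —b→ u16
  u13 = c.(0\{a,c} + c.0)\{a,c} | (0 | (0 | 0)) ⊢ —c→ u17
  u14 = (0\{a,c} + c.0)\{a,c} | ((b.0 + (0 + 0)) | (0 | 0)) ⊢ —b→ u17
  u15 = (0\{a,c} + c.0)\{a,c} | (0 | (0 | b.0)) ⊢ —b→ u17
  u16 = (0\{a,c} + c.0)\{a,c} | (0 | (b.0 | 0)) ⊢ —b→ u17
  u17 = (0\{a,c} + c.0)\{a,c} | (0 | (0 | 0)) ⊢ (no moves)
Reachable graph of Q (18 states):
  v0 = c.(0\{a,c} + c.0)\{a,c} | a.((b.0 + (0 + 0 + 0)) | (b.0 | b.0)) ⊢ —a→ v1, —c→ v2
  v1 = c.(0\{a,c} + c.0)\{a,c} | ((b.0 + (0 + 0 + 0)) | (b.0 | b.0)) ⊢ —b→ v3, —b→ v4, —b→ v5, —c→ v6
  v2 = (0\{a,c} + c.0)\{a,c} | a.((b.0 + (0 + 0 + 0)) | (b.0 | b.0)) ⊢ —a→ v6
  v3 = c.(0\{a,c} + c.0)\{a,c} | ((b.0 + (0 + 0 + 0)) | (0 | b.0)) ⊢ —b→ v7, —b→ v8, —c→ v9
  v4 = c.(0\{a,c} + c.0)\{a,c} | ((b.0 + (0 + 0 + 0)) | (b.0 | 0)) ⊢ —b→ v10, —b→ v7, —c→ v11
  v5 = c.(0\{a,c} + c.0)\{a,c} | (0 | (b.0 | b.0)) ⊢ —b→ v10, —b→ v8, —c→ v12
  v6 = (0\{a,c} + c.0)\{a,c} | ((b.0 + (0 + 0 + 0)) | (b.0 | b.0)) ⊢ —b→ v11, —b→ v12, —b→ v9
  v7 = c.(0\{a,c} + c.0)\{a,c} | ((b.0 + (0 + 0 + 0)) | (0 | 0)) ⊢ —b→ v13, —c→ v14
  v8 = c.(0\{a,c} + c.0)\{a,c} | (0 | (0 | b.0)) ⊢ —b→ v13, —c→ v15
  v9 = (0\{a,c} + c.0)\{a,c} | ((b.0 + (0 + 0 + 0)) | (0 | b.0)) ⊢ —b→ v14, —b→ v15
  v10 = c.(0\{a,c} + c.0)\{a,c} | (0 | (b.0 | 0)) ⊢ —b→ v13, —c→ v16
  v11 = (0\{a,c} + c.0)\{a,c} | ((b.0 + (0 + 0 + 0)) | (b.0 | 0)) ⊢ —b→ v14, —b→ v16
  v12 = (0\{a,c} + c.0)\{a,c} | (0 | (b.0 | b.0)) ⊢ —b→ v15, —b→ v16
  v13 = c.(0\{a,c} + c.0)\{a,c} | (0 | (0 | 0)) ⊢ —c→ v17
  v14 = (0\{a,c} + c.0)\{a,c} | ((b.0 + (0 + 0 + 0)) | (0 | 0)) ⊢ —b→ v17
  v15 = (0\{a,c} + c.0)\{a,c} | (0 | (0 | b.0)) ⊢ —b→ v17
  v16 = (0\{a,c} + c.0)\{a,c} | (0 | (b.0 | 0)) ⊢ —b→ v17
  v17 = (0\{a,c} + c.0)\{a,c} | (0 | (0 | 0)) ⊢ (no moves)
Partition-refinement fixed point:
  B0 = {u0, v0}
  B1 = {u1, v1}
  B2 = {u3, u4, u5, v3, v4, v5}
  B3 = {u10, u7, u8, v10, v7, v8}
  B4 = {u13, v13}
  B5 = {u17, v17}
  B6 = {u14, u15, u16, v14, v15, v16}
  B7 = {u11, u12, u9, v11, v12, v9}
  B8 = {u6, v6}
  B9 = {u2, v2}
u0 ∈ B0, v0 ∈ B0 → same block
Bisimilar ⇒ trace-equivalent.

YES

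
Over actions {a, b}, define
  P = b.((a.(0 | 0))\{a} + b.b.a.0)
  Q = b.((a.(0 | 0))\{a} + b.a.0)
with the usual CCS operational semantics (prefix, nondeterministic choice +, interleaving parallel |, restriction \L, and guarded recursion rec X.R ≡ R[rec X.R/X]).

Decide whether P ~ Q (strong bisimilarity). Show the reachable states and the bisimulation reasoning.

P's transition system — 5 states:
  s0 = b.((a.(0 | 0))\{a} + b.b.a.0) ⊢ —b→ s1
  s1 = (a.(0 | 0))\{a} + b.b.a.0 ⊢ —b→ s2
  s2 = b.a.0 ⊢ —b→ s3
  s3 = a.0 ⊢ —a→ s4
  s4 = 0 ⊢ ∅
Q's transition system — 4 states:
  t0 = b.((a.(0 | 0))\{a} + b.a.0) ⊢ —b→ t1
  t1 = (a.(0 | 0))\{a} + b.a.0 ⊢ —b→ t2
  t2 = a.0 ⊢ —a→ t3
  t3 = 0 ⊢ ∅
Partition-refinement fixed point:
  B0 = {s0}
  B1 = {s1, t0}
  B2 = {s2, t1}
  B3 = {s3, t2}
  B4 = {s4, t3}
s0 ∈ B0, t0 ∈ B1 → different blocks

P ≁ Q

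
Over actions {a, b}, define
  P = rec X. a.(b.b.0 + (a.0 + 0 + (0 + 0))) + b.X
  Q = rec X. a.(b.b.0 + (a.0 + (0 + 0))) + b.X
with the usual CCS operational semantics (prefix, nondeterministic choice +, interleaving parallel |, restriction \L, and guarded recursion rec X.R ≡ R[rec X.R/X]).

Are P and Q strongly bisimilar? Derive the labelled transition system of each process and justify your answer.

YES

LTS(P): 4 reachable states
  m0 = rec X. a.(b.b.0 + (a.0 + 0 + (0 + 0))) + b.X → -a-> m1, -b-> m0
  m1 = b.b.0 + (a.0 + 0 + (0 + 0)) → -a-> m2, -b-> m3
  m2 = 0 → ∅
  m3 = b.0 → -b-> m2
LTS(Q): 4 reachable states
  n0 = rec X. a.(b.b.0 + (a.0 + (0 + 0))) + b.X → -a-> n1, -b-> n0
  n1 = b.b.0 + (a.0 + (0 + 0)) → -a-> n2, -b-> n3
  n2 = 0 → ∅
  n3 = b.0 → -b-> n2
Partition-refinement fixed point:
  B0 = {m0, n0}
  B1 = {m1, n1}
  B2 = {m2, n2}
  B3 = {m3, n3}
m0 ∈ B0, n0 ∈ B0 → same block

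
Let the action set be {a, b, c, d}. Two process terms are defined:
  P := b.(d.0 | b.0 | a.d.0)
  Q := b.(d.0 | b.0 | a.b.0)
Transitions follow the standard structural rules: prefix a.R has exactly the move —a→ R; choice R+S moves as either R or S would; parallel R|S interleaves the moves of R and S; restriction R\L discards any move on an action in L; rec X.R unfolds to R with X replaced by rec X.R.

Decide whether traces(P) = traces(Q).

trace-distinct — witness ⟨badd⟩

LTS(P): 13 reachable states
  s0 = b.(d.0 | b.0 | a.d.0) has moves ··b··> s1
  s1 = d.0 | b.0 | a.d.0 has moves ··a··> s2, ··b··> s3, ··d··> s4
  s2 = d.0 | b.0 | d.0 has moves ··b··> s5, ··d··> s6, ··d··> s7
  s3 = d.0 | 0 | a.d.0 has moves ··a··> s5, ··d··> s8
  s4 = 0 | b.0 | a.d.0 has moves ··a··> s6, ··b··> s8
  s5 = d.0 | 0 | d.0 has moves ··d··> s10, ··d··> s9
  s6 = 0 | b.0 | d.0 has moves ··b··> s9, ··d··> s11
  s7 = d.0 | b.0 | 0 has moves ··b··> s10, ··d··> s11
  s8 = 0 | 0 | a.d.0 has moves ··a··> s9
  s9 = 0 | 0 | d.0 has moves ··d··> s12
  s10 = d.0 | 0 | 0 has moves ··d··> s12
  s11 = 0 | b.0 | 0 has moves ··b··> s12
  s12 = 0 | 0 | 0 has moves deadlocked
LTS(Q): 13 reachable states
  t0 = b.(d.0 | b.0 | a.b.0) has moves ··b··> t1
  t1 = d.0 | b.0 | a.b.0 has moves ··a··> t2, ··b··> t3, ··d··> t4
  t2 = d.0 | b.0 | b.0 has moves ··b··> t5, ··b··> t6, ··d··> t7
  t3 = d.0 | 0 | a.b.0 has moves ··a··> t5, ··d··> t8
  t4 = 0 | b.0 | a.b.0 has moves ··a··> t7, ··b··> t8
  t5 = d.0 | 0 | b.0 has moves ··b··> t9, ··d··> t10
  t6 = d.0 | b.0 | 0 has moves ··b··> t9, ··d··> t11
  t7 = 0 | b.0 | b.0 has moves ··b··> t10, ··b··> t11
  t8 = 0 | 0 | a.b.0 has moves ··a··> t10
  t9 = d.0 | 0 | 0 has moves ··d··> t12
  t10 = 0 | 0 | b.0 has moves ··b··> t12
  t11 = 0 | b.0 | 0 has moves ··b··> t12
  t12 = 0 | 0 | 0 has moves deadlocked
Trace ⟨badd⟩ through P, begin at {s0}:
  [1] b ⇒ {s1}
  [2] a ⇒ {s2}
  [3] d ⇒ {s6, s7}
  [4] d ⇒ {s11}
  ✓ P
Trace ⟨badd⟩ through Q, begin at {t0}:
  [1] b ⇒ {t1}
  [2] a ⇒ {t2}
  [3] d ⇒ {t7}
  [4] d ⇒ ∅  — Q cannot continue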